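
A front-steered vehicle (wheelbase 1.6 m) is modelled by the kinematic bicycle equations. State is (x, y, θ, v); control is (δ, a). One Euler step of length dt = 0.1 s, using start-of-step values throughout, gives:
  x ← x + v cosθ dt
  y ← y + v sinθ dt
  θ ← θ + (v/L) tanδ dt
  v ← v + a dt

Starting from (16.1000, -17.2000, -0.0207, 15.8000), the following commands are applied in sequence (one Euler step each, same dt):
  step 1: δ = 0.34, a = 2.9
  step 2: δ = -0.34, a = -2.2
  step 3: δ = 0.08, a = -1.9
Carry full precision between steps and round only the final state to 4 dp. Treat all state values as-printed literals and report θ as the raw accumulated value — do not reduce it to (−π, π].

after step 1 (δ=0.34, a=2.9): (17.679662, -17.232704, 0.328615, 16.090000)
after step 2 (δ=-0.34, a=-2.2): (19.202564, -16.713427, -0.027111, 15.870000)
after step 3 (δ=0.08, a=-1.9): (20.788981, -16.756448, 0.052408, 15.680000)

(20.7890, -16.7564, 0.0524, 15.6800)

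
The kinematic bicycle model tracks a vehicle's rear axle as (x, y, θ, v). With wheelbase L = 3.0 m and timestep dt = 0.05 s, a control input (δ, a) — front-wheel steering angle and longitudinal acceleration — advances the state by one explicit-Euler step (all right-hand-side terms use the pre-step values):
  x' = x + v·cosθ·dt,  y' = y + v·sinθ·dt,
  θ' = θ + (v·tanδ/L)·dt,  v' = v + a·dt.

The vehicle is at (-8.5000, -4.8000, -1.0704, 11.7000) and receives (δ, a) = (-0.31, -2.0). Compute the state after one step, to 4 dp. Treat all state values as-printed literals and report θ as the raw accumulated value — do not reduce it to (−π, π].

x' = -8.5000 + 11.7000·cos(-1.0704)·0.05 = -8.2193
y' = -4.8000 + 11.7000·sin(-1.0704)·0.05 = -5.3133
θ' = -1.0704 + (11.7000/3.0)·tan(-0.31)·0.05 = -1.1329
v' = 11.7000 − 2.0000·0.05 = 11.6000

(-8.2193, -5.3133, -1.1329, 11.6000)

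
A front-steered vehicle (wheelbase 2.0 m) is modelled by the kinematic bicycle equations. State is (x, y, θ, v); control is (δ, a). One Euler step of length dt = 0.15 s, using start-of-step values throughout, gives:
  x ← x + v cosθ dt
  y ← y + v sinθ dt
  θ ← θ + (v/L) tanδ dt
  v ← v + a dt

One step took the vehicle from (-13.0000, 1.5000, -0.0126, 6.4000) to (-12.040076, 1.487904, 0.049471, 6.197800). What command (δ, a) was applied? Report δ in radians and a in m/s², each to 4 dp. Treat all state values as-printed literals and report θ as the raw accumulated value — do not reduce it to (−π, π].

a = (v'−v)/dt = (-0.202200)/0.15 = -1.3480
Δθ = θ'−θ = 0.062071;  (v·dt/L) = 6.4000·0.15/2.0 = 0.480000
tan δ = Δθ·L/(v·dt) = 0.129315  →  δ = 0.1286

δ = 0.1286, a = -1.3480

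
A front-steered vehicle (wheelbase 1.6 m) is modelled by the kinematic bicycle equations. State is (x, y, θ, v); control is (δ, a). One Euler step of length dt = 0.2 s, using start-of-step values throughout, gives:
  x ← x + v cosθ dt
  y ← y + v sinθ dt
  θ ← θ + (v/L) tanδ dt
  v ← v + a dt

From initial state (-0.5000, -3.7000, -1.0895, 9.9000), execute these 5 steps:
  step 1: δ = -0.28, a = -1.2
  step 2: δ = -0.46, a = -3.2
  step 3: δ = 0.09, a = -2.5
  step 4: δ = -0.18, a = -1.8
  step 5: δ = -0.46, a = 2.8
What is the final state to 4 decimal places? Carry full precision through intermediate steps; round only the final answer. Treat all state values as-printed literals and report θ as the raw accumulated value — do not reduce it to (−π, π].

(-1.6547, -11.9445, -2.6410, 8.7200)

after step 1 (δ=-0.28, a=-1.2): (0.416599, -5.455063, -1.445348, 9.660000)
after step 2 (δ=-0.46, a=-3.2): (0.658329, -7.371881, -2.043603, 9.020000)
after step 3 (δ=0.09, a=-2.5): (-0.163189, -8.977971, -1.941853, 8.520000)
after step 4 (δ=-0.18, a=-1.8): (-0.781060, -10.566005, -2.135651, 8.160000)
after step 5 (δ=-0.46, a=2.8): (-1.654658, -11.944501, -2.641008, 8.720000)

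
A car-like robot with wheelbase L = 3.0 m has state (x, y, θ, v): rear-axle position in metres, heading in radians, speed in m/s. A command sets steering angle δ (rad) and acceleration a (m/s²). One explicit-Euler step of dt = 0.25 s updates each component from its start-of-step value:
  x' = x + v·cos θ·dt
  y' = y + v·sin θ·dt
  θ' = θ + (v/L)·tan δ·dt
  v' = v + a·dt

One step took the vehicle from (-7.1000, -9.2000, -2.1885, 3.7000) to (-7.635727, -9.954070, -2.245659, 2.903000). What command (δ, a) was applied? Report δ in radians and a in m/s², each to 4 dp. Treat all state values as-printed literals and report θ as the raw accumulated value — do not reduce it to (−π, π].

a = (v'−v)/dt = (-0.797000)/0.25 = -3.1880
Δθ = θ'−θ = -0.057159;  (v·dt/L) = 3.7000·0.25/3.0 = 0.308333
tan δ = Δθ·L/(v·dt) = -0.185381  →  δ = -0.1833

δ = -0.1833, a = -3.1880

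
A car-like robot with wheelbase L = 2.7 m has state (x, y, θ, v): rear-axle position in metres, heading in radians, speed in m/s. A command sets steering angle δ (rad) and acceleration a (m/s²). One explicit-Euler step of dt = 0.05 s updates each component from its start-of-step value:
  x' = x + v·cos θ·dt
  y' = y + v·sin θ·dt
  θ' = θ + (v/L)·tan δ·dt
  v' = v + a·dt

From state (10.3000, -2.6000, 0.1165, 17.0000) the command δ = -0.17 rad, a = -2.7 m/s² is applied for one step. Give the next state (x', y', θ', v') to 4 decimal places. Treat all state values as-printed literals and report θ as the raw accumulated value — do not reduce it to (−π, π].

x' = 10.3000 + 17.0000·cos(0.1165)·0.05 = 11.1442
y' = -2.6000 + 17.0000·sin(0.1165)·0.05 = -2.5012
θ' = 0.1165 + (17.0000/2.7)·tan(-0.17)·0.05 = 0.0625
v' = 17.0000 − 2.7000·0.05 = 16.8650

(11.1442, -2.5012, 0.0625, 16.8650)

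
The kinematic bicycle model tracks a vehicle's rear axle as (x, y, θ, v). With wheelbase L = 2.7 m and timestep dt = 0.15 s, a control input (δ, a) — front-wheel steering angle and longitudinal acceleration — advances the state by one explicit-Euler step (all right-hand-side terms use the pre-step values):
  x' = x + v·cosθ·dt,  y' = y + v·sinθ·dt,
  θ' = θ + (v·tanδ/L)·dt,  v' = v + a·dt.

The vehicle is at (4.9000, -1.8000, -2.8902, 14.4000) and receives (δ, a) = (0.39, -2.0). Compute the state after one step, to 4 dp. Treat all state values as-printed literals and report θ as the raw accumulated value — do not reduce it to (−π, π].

x' = 4.9000 + 14.4000·cos(-2.8902)·0.15 = 2.8079
y' = -1.8000 + 14.4000·sin(-2.8902)·0.15 = -2.3373
θ' = -2.8902 + (14.4000/2.7)·tan(0.39)·0.15 = -2.5614
v' = 14.4000 − 2.0000·0.15 = 14.1000

(2.8079, -2.3373, -2.5614, 14.1000)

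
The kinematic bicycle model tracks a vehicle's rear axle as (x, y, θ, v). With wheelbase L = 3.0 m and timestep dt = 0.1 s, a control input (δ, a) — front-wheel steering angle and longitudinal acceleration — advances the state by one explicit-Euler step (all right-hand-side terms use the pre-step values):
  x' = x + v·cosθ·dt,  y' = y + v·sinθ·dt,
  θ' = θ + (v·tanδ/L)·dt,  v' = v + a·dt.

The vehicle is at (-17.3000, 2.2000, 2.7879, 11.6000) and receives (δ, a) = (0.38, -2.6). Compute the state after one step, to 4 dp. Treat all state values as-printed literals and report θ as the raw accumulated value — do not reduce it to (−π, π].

(-18.3882, 2.6018, 2.9423, 11.3400)

x' = -17.3000 + 11.6000·cos(2.7879)·0.1 = -18.3882
y' = 2.2000 + 11.6000·sin(2.7879)·0.1 = 2.6018
θ' = 2.7879 + (11.6000/3.0)·tan(0.38)·0.1 = 2.9423
v' = 11.6000 − 2.6000·0.1 = 11.3400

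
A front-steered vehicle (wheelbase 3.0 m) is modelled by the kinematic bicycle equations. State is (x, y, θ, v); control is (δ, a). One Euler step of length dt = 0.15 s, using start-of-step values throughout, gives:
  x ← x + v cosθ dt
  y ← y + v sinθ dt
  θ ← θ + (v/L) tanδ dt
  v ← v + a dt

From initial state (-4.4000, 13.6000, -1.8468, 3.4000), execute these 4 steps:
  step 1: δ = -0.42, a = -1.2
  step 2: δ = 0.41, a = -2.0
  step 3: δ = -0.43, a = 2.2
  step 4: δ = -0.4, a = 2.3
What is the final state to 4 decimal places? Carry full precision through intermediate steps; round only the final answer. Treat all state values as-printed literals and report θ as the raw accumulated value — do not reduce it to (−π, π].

(-4.9940, 11.7771, -1.9884, 3.5950)

after step 1 (δ=-0.42, a=-1.2): (-4.538982, 13.109302, -1.922717, 3.220000)
after step 2 (δ=0.41, a=-2.0): (-4.705472, 12.655904, -1.852742, 2.920000)
after step 3 (δ=-0.43, a=2.2): (-4.827335, 12.235198, -1.919700, 3.250000)
after step 4 (δ=-0.4, a=2.3): (-4.993996, 11.777071, -1.988404, 3.595000)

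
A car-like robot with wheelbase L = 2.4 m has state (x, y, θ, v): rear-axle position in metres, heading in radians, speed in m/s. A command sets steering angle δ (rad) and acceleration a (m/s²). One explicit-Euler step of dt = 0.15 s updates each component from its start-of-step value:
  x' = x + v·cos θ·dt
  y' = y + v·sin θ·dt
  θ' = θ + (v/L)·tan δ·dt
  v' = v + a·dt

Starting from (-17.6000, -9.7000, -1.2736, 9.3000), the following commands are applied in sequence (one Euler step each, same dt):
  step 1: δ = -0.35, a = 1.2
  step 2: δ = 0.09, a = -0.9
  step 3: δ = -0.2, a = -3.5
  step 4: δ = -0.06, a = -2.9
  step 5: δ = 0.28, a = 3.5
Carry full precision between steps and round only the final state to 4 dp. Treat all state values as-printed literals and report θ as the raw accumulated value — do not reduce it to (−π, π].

(-16.8670, -16.4194, -1.4331, 8.9100)

after step 1 (δ=-0.35, a=1.2): (-17.191487, -11.033845, -1.485773, 9.480000)
after step 2 (δ=0.09, a=-0.9): (-17.070730, -12.450708, -1.432303, 9.345000)
after step 3 (δ=-0.2, a=-3.5): (-16.877217, -13.839037, -1.550699, 8.820000)
after step 4 (δ=-0.06, a=-2.9): (-16.850630, -15.161770, -1.583813, 8.385000)
after step 5 (δ=0.28, a=3.5): (-16.867001, -16.419413, -1.433117, 8.910000)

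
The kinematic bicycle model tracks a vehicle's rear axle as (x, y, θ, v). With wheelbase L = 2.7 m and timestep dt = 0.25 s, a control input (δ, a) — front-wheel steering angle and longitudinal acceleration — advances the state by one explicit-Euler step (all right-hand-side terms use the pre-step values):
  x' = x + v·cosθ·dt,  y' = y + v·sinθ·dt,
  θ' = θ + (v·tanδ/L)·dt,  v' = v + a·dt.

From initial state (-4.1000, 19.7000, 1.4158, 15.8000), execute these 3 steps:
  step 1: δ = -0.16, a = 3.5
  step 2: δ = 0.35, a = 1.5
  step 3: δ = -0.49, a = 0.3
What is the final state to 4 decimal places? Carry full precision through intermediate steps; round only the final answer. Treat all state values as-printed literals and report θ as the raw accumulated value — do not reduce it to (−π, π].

after step 1 (δ=-0.16, a=3.5): (-3.490213, 23.602648, 1.179708, 16.675000)
after step 2 (δ=0.35, a=1.5): (-1.901106, 27.456635, 1.743305, 17.050000)
after step 3 (δ=-0.49, a=0.3): (-2.632783, 31.655868, 0.901243, 17.125000)

(-2.6328, 31.6559, 0.9012, 17.1250)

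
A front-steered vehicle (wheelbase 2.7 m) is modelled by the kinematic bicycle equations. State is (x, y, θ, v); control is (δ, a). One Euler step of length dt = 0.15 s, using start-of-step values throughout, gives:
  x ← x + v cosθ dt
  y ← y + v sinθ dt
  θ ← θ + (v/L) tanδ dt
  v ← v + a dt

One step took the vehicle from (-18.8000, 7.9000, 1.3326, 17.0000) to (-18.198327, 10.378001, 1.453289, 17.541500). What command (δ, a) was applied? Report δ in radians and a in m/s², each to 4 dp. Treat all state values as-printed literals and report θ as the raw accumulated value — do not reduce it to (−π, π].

a = (v'−v)/dt = (0.541500)/0.15 = 3.6100
Δθ = θ'−θ = 0.120689;  (v·dt/L) = 17.0000·0.15/2.7 = 0.944444
tan δ = Δθ·L/(v·dt) = 0.127788  →  δ = 0.1271

δ = 0.1271, a = 3.6100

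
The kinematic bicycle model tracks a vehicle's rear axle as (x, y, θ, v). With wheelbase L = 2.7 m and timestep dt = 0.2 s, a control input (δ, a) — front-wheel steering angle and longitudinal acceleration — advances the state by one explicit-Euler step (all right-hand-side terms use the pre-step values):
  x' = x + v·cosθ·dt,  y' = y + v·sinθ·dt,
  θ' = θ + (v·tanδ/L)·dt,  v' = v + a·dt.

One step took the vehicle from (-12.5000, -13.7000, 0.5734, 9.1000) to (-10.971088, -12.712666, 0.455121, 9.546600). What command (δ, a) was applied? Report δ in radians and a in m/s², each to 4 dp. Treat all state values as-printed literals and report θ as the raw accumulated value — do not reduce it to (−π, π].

δ = -0.1737, a = 2.2330

a = (v'−v)/dt = (0.446600)/0.2 = 2.2330
Δθ = θ'−θ = -0.118279;  (v·dt/L) = 9.1000·0.2/2.7 = 0.674074
tan δ = Δθ·L/(v·dt) = -0.175469  →  δ = -0.1737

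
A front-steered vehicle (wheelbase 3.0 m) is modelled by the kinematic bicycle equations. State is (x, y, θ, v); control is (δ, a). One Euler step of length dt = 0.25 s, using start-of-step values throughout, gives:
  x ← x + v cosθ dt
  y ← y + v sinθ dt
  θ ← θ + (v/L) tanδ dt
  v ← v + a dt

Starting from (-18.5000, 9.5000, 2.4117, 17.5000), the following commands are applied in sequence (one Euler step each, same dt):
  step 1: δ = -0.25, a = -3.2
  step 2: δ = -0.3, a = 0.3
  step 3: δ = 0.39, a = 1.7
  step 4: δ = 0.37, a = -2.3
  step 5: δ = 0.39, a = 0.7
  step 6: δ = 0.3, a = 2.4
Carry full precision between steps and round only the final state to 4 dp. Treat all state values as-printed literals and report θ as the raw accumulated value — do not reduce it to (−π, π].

(-34.2439, 24.7786, 3.7419, 17.4000)

after step 1 (δ=-0.25, a=-3.2): (-21.760451, 12.417205, 2.039326, 16.700000)
after step 2 (δ=-0.3, a=0.3): (-23.645778, 16.142278, 1.608833, 16.775000)
after step 3 (δ=0.39, a=1.7): (-23.805257, 20.332994, 2.183454, 17.200000)
after step 4 (δ=0.37, a=-2.3): (-26.277945, 23.850922, 2.739391, 16.625000)
after step 5 (δ=0.39, a=0.7): (-30.102533, 25.477866, 3.308873, 16.800000)
after step 6 (δ=0.3, a=2.4): (-34.243906, 24.778558, 3.741944, 17.400000)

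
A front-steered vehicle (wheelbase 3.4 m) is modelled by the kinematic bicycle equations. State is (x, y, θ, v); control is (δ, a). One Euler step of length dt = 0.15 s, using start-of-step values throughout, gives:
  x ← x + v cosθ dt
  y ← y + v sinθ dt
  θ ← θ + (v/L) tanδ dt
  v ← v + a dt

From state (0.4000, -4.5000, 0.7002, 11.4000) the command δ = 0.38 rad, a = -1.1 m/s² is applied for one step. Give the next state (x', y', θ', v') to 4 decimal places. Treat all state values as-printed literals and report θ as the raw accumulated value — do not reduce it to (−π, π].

x' = 0.4000 + 11.4000·cos(0.7002)·0.15 = 1.7077
y' = -4.5000 + 11.4000·sin(0.7002)·0.15 = -3.3981
θ' = 0.7002 + (11.4000/3.4)·tan(0.38)·0.15 = 0.9011
v' = 11.4000 − 1.1000·0.15 = 11.2350

(1.7077, -3.3981, 0.9011, 11.2350)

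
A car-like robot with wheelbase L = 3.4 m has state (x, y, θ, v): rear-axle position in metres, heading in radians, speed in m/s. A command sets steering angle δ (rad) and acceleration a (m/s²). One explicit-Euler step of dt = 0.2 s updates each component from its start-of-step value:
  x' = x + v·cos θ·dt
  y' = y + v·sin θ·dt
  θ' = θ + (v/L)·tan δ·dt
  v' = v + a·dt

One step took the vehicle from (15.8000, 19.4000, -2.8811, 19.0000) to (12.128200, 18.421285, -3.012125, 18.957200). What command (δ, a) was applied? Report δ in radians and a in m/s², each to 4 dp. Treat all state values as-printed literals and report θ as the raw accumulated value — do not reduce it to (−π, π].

δ = -0.1167, a = -0.2140

a = (v'−v)/dt = (-0.042800)/0.2 = -0.2140
Δθ = θ'−θ = -0.131025;  (v·dt/L) = 19.0000·0.2/3.4 = 1.117647
tan δ = Δθ·L/(v·dt) = -0.117233  →  δ = -0.1167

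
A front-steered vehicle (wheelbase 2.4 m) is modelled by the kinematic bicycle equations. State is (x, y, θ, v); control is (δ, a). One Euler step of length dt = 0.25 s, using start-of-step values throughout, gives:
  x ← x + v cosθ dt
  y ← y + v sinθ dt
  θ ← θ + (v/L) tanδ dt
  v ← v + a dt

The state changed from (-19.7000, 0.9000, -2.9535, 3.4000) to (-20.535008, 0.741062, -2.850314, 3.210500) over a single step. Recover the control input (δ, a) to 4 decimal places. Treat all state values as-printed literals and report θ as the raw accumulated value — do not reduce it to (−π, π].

δ = 0.2835, a = -0.7580

a = (v'−v)/dt = (-0.189500)/0.25 = -0.7580
Δθ = θ'−θ = 0.103186;  (v·dt/L) = 3.4000·0.25/2.4 = 0.354167
tan δ = Δθ·L/(v·dt) = 0.291349  →  δ = 0.2835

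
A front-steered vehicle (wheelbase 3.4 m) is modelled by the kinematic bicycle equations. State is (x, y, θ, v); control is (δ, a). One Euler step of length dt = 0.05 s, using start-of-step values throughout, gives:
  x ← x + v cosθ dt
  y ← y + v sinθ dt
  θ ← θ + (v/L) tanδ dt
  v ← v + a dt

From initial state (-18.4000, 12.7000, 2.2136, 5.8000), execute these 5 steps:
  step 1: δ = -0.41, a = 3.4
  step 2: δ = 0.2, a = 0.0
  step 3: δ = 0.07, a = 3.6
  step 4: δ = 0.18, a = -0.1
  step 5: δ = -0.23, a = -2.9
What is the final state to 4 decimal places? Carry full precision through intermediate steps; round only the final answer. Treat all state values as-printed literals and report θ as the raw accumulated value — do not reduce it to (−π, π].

after step 1 (δ=-0.41, a=3.4): (-18.573838, 12.932121, 2.176529, 5.970000)
after step 2 (δ=0.2, a=0.0): (-18.743793, 13.177514, 2.194325, 5.970000)
after step 3 (δ=0.07, a=3.6): (-18.918089, 13.419843, 2.200481, 6.150000)
after step 4 (δ=0.18, a=-0.1): (-19.099172, 13.668369, 2.216938, 6.145000)
after step 5 (δ=-0.23, a=-2.9): (-19.284171, 13.913681, 2.195779, 6.000000)

(-19.2842, 13.9137, 2.1958, 6.0000)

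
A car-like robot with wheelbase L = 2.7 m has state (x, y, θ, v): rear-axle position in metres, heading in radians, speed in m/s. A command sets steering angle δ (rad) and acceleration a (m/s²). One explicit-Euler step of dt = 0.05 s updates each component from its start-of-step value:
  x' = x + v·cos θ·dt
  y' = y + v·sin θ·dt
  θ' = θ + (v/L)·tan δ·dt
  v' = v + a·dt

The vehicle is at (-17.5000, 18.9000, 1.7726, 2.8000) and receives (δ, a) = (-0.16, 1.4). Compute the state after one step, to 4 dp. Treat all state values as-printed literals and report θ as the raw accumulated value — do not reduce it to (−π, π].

(-17.5281, 19.0372, 1.7642, 2.8700)

x' = -17.5000 + 2.8000·cos(1.7726)·0.05 = -17.5281
y' = 18.9000 + 2.8000·sin(1.7726)·0.05 = 19.0372
θ' = 1.7726 + (2.8000/2.7)·tan(-0.16)·0.05 = 1.7642
v' = 2.8000 + 1.4000·0.05 = 2.8700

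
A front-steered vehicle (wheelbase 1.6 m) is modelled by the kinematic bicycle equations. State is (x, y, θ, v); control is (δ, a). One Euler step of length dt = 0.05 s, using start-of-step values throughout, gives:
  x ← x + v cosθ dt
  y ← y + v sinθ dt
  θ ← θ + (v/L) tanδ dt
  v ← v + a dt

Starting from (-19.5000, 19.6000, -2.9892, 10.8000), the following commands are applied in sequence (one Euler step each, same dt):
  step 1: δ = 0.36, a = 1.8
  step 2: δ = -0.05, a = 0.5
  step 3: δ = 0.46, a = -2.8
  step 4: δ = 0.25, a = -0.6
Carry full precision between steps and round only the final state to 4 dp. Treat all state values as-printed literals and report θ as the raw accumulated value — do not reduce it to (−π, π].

after step 1 (δ=0.36, a=1.8): (-20.033742, 19.518026, -2.862164, 10.890000)
after step 2 (δ=-0.05, a=0.5): (-20.557122, 19.367849, -2.879194, 10.915000)
after step 3 (δ=0.46, a=-2.8): (-21.084192, 19.226283, -2.710199, 10.775000)
after step 4 (δ=0.25, a=-0.6): (-21.573584, 19.001012, -2.624221, 10.745000)

(-21.5736, 19.0010, -2.6242, 10.7450)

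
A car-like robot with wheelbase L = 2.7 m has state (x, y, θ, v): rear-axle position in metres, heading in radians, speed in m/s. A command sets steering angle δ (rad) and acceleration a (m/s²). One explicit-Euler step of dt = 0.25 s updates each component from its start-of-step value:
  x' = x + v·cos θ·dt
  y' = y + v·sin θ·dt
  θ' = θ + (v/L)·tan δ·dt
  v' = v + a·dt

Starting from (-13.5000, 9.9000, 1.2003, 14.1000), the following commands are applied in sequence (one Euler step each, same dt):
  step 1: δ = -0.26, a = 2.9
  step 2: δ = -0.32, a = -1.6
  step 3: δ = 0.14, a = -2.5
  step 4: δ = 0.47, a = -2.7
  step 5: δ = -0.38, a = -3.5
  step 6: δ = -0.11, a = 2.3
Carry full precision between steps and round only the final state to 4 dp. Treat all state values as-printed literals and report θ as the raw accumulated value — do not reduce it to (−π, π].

(-0.2671, 24.4704, 0.6247, 12.8250)

after step 1 (δ=-0.26, a=2.9): (-12.223675, 13.185821, 0.852994, 14.825000)
after step 2 (δ=-0.32, a=-1.6): (-9.785960, 15.977565, 0.398101, 14.425000)
after step 3 (δ=0.14, a=-2.5): (-6.461723, 17.375594, 0.586323, 13.800000)
after step 4 (δ=0.47, a=-2.7): (-3.587938, 19.284485, 1.235390, 13.125000)
after step 5 (δ=-0.38, a=-3.5): (-2.507907, 22.382893, 0.749993, 12.250000)
after step 6 (δ=-0.11, a=2.3): (-0.267095, 24.470396, 0.624719, 12.825000)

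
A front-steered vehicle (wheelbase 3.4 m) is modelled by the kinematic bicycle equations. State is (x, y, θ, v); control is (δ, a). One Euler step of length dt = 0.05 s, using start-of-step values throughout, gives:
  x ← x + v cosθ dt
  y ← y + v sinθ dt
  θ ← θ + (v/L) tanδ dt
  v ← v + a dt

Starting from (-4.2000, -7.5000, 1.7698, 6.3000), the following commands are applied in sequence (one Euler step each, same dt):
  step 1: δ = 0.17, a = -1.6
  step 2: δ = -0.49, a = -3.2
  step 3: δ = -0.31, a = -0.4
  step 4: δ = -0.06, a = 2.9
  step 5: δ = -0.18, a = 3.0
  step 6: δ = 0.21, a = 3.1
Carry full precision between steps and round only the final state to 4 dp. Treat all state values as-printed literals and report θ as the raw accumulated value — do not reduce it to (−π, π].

(-4.4975, -5.6682, 1.7063, 6.4900)

after step 1 (δ=0.17, a=-1.6): (-4.262273, -7.191217, 1.785703, 6.220000)
after step 2 (δ=-0.49, a=-3.2): (-4.328596, -6.887371, 1.736914, 6.060000)
after step 3 (δ=-0.31, a=-0.4): (-4.378699, -6.588542, 1.708367, 6.040000)
after step 4 (δ=-0.06, a=2.9): (-4.420114, -6.289395, 1.703032, 6.185000)
after step 5 (δ=-0.18, a=3.0): (-4.460889, -5.982845, 1.686480, 6.335000)
after step 6 (δ=0.21, a=3.1): (-4.497450, -5.668212, 1.706337, 6.490000)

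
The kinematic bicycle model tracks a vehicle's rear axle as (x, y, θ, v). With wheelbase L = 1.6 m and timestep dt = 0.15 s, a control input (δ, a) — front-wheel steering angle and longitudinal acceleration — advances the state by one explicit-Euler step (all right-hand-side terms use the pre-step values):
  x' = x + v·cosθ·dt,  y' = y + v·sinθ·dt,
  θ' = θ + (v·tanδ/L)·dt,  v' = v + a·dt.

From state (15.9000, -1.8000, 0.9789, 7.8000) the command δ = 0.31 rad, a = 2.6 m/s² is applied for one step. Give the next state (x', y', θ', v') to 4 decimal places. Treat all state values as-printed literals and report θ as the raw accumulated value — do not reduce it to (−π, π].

x' = 15.9000 + 7.8000·cos(0.9789)·0.15 = 16.5528
y' = -1.8000 + 7.8000·sin(0.9789)·0.15 = -0.8290
θ' = 0.9789 + (7.8000/1.6)·tan(0.31)·0.15 = 1.2131
v' = 7.8000 + 2.6000·0.15 = 8.1900

(16.5528, -0.8290, 1.2131, 8.1900)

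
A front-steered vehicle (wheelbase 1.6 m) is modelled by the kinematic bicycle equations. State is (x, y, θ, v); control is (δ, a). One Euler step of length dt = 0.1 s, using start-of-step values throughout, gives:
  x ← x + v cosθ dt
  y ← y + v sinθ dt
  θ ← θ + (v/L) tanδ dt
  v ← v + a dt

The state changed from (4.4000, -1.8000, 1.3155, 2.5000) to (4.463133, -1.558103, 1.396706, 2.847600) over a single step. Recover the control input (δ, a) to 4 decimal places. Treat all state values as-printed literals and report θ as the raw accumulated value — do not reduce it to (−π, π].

a = (v'−v)/dt = (0.347600)/0.1 = 3.4760
Δθ = θ'−θ = 0.081206;  (v·dt/L) = 2.5000·0.1/1.6 = 0.156250
tan δ = Δθ·L/(v·dt) = 0.519718  →  δ = 0.4793

δ = 0.4793, a = 3.4760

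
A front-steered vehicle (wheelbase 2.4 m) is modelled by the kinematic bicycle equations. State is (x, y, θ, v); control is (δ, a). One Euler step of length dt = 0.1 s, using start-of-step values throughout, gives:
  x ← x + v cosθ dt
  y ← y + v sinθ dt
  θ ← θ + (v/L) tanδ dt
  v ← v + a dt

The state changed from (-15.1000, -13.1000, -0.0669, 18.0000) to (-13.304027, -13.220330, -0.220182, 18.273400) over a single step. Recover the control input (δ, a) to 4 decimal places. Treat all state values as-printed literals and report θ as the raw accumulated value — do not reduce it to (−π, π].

a = (v'−v)/dt = (0.273400)/0.1 = 2.7340
Δθ = θ'−θ = -0.153282;  (v·dt/L) = 18.0000·0.1/2.4 = 0.750000
tan δ = Δθ·L/(v·dt) = -0.204376  →  δ = -0.2016

δ = -0.2016, a = 2.7340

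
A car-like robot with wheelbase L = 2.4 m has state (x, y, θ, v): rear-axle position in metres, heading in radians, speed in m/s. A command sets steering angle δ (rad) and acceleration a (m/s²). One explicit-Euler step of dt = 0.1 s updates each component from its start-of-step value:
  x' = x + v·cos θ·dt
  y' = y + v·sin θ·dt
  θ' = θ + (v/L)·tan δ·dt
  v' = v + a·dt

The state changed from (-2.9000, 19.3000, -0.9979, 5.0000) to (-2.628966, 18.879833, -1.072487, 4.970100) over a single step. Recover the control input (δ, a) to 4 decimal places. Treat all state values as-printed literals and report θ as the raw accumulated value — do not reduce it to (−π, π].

δ = -0.3438, a = -0.2990

a = (v'−v)/dt = (-0.029900)/0.1 = -0.2990
Δθ = θ'−θ = -0.074587;  (v·dt/L) = 5.0000·0.1/2.4 = 0.208333
tan δ = Δθ·L/(v·dt) = -0.358018  →  δ = -0.3438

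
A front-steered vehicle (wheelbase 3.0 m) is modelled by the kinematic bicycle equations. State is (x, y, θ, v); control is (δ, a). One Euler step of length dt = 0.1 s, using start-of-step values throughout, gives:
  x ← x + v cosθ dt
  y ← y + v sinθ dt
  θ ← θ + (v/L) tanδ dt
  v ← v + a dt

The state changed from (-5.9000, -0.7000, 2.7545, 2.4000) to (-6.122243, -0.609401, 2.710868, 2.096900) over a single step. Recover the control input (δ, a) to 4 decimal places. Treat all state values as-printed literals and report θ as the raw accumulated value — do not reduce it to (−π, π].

δ = -0.4993, a = -3.0310

a = (v'−v)/dt = (-0.303100)/0.1 = -3.0310
Δθ = θ'−θ = -0.043632;  (v·dt/L) = 2.4000·0.1/3.0 = 0.080000
tan δ = Δθ·L/(v·dt) = -0.545400  →  δ = -0.4993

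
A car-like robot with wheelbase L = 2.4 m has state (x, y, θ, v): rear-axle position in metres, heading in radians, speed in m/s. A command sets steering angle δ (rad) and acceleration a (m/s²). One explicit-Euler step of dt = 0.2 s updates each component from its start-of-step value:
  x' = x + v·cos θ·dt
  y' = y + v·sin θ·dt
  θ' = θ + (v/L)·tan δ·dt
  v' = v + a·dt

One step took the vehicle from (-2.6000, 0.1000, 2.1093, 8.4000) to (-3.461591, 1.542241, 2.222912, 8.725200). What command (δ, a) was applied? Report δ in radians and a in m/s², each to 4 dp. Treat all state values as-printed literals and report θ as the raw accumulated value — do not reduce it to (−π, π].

a = (v'−v)/dt = (0.325200)/0.2 = 1.6260
Δθ = θ'−θ = 0.113612;  (v·dt/L) = 8.4000·0.2/2.4 = 0.700000
tan δ = Δθ·L/(v·dt) = 0.162303  →  δ = 0.1609

δ = 0.1609, a = 1.6260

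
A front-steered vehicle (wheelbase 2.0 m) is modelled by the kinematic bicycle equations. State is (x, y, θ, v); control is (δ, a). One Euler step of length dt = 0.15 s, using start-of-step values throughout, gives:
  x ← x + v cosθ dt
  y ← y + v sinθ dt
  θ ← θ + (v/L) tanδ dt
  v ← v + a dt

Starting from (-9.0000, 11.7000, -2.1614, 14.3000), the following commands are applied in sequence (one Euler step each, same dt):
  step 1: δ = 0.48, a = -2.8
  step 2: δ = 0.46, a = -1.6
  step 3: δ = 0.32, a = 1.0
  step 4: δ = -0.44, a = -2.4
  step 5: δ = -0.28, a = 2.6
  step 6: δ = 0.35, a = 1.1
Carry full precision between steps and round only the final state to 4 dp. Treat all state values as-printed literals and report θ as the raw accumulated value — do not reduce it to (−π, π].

(-7.0357, 0.6457, -1.1465, 13.9850)

after step 1 (δ=0.48, a=-2.8): (-10.194470, 9.918353, -1.603045, 13.880000)
after step 2 (δ=0.46, a=-1.6): (-10.261600, 7.837436, -1.087283, 13.640000)
after step 3 (δ=0.32, a=1.0): (-9.310429, 6.025975, -0.748271, 13.790000)
after step 4 (δ=-0.44, a=-2.4): (-7.794496, 4.618623, -1.235176, 13.430000)
after step 5 (δ=-0.28, a=2.6): (-7.131010, 2.716520, -1.524815, 13.820000)
after step 6 (δ=0.35, a=1.1): (-7.035725, 0.645711, -1.146463, 13.985000)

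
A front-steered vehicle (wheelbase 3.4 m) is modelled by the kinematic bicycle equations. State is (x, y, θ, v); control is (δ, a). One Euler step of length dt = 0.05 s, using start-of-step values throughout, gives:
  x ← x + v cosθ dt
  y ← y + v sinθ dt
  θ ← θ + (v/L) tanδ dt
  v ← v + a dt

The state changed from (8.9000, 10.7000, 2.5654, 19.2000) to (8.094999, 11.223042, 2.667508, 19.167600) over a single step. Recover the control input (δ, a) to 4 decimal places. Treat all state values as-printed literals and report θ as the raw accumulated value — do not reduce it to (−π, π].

a = (v'−v)/dt = (-0.032400)/0.05 = -0.6480
Δθ = θ'−θ = 0.102108;  (v·dt/L) = 19.2000·0.05/3.4 = 0.282353
tan δ = Δθ·L/(v·dt) = 0.361633  →  δ = 0.3470

δ = 0.3470, a = -0.6480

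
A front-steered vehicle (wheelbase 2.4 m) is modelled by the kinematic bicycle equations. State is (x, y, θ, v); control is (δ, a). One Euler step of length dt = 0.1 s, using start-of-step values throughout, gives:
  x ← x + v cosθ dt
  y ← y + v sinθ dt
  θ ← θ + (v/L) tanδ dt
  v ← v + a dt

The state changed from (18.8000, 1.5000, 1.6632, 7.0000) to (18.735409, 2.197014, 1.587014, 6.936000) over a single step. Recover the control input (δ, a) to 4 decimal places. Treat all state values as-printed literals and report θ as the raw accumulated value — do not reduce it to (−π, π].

a = (v'−v)/dt = (-0.064000)/0.1 = -0.6400
Δθ = θ'−θ = -0.076186;  (v·dt/L) = 7.0000·0.1/2.4 = 0.291667
tan δ = Δθ·L/(v·dt) = -0.261209  →  δ = -0.2555

δ = -0.2555, a = -0.6400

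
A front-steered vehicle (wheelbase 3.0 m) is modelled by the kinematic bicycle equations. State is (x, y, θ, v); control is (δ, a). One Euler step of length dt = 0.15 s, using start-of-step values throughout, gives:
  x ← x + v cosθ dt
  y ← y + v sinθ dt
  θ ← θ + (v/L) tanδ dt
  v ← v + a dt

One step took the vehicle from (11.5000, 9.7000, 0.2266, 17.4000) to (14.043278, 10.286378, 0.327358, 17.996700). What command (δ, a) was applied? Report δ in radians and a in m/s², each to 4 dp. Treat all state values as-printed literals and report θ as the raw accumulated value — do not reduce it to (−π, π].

δ = 0.1153, a = 3.9780

a = (v'−v)/dt = (0.596700)/0.15 = 3.9780
Δθ = θ'−θ = 0.100758;  (v·dt/L) = 17.4000·0.15/3.0 = 0.870000
tan δ = Δθ·L/(v·dt) = 0.115814  →  δ = 0.1153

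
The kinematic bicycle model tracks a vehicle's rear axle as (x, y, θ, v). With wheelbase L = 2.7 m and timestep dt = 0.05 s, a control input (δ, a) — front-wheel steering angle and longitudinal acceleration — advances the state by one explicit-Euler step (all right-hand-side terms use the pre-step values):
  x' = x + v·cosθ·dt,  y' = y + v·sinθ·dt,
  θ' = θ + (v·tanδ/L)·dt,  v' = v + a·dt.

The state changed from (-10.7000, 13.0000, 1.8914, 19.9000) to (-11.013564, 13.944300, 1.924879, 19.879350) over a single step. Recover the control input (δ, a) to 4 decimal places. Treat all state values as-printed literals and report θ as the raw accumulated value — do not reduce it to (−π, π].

a = (v'−v)/dt = (-0.020650)/0.05 = -0.4130
Δθ = θ'−θ = 0.033479;  (v·dt/L) = 19.9000·0.05/2.7 = 0.368519
tan δ = Δθ·L/(v·dt) = 0.090848  →  δ = 0.0906

δ = 0.0906, a = -0.4130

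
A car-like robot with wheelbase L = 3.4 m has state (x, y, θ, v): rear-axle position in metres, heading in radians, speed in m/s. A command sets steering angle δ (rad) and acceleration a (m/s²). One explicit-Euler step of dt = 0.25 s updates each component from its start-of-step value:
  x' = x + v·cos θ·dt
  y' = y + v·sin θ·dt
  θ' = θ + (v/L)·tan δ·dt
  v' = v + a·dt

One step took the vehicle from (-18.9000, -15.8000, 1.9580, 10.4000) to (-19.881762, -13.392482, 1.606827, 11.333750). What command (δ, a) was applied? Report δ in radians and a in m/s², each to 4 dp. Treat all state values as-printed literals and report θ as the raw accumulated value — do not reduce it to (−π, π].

a = (v'−v)/dt = (0.933750)/0.25 = 3.7350
Δθ = θ'−θ = -0.351173;  (v·dt/L) = 10.4000·0.25/3.4 = 0.764706
tan δ = Δθ·L/(v·dt) = -0.459226  →  δ = -0.4305

δ = -0.4305, a = 3.7350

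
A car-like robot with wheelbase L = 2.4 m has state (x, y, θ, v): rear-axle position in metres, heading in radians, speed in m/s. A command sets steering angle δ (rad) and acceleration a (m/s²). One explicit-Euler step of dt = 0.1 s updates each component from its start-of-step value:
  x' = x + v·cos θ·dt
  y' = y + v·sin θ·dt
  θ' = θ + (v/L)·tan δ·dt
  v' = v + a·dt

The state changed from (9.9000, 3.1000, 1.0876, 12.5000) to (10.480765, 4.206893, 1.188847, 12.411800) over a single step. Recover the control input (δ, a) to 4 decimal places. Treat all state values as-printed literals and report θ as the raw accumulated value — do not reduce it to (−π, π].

a = (v'−v)/dt = (-0.088200)/0.1 = -0.8820
Δθ = θ'−θ = 0.101247;  (v·dt/L) = 12.5000·0.1/2.4 = 0.520833
tan δ = Δθ·L/(v·dt) = 0.194394  →  δ = 0.1920

δ = 0.1920, a = -0.8820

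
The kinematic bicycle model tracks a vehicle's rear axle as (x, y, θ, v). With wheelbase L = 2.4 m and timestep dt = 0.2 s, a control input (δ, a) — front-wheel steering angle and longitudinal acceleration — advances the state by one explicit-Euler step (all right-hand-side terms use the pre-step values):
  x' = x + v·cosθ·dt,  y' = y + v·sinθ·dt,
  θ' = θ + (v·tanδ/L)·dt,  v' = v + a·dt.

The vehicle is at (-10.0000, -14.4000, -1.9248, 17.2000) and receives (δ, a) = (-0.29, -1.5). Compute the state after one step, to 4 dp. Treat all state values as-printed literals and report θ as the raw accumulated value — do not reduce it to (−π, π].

(-11.1925, -17.6267, -2.3525, 16.9000)

x' = -10.0000 + 17.2000·cos(-1.9248)·0.2 = -11.1925
y' = -14.4000 + 17.2000·sin(-1.9248)·0.2 = -17.6267
θ' = -1.9248 + (17.2000/2.4)·tan(-0.29)·0.2 = -2.3525
v' = 17.2000 − 1.5000·0.2 = 16.9000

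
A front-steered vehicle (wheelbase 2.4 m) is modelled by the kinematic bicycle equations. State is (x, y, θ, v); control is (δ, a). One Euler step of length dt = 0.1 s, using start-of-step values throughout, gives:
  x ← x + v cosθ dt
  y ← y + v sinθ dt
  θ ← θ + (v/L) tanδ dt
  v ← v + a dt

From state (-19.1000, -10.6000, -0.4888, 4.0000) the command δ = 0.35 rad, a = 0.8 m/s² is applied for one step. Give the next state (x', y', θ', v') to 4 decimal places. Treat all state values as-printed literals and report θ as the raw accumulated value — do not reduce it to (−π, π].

(-18.7468, -10.7878, -0.4280, 4.0800)

x' = -19.1000 + 4.0000·cos(-0.4888)·0.1 = -18.7468
y' = -10.6000 + 4.0000·sin(-0.4888)·0.1 = -10.7878
θ' = -0.4888 + (4.0000/2.4)·tan(0.35)·0.1 = -0.4280
v' = 4.0000 + 0.8000·0.1 = 4.0800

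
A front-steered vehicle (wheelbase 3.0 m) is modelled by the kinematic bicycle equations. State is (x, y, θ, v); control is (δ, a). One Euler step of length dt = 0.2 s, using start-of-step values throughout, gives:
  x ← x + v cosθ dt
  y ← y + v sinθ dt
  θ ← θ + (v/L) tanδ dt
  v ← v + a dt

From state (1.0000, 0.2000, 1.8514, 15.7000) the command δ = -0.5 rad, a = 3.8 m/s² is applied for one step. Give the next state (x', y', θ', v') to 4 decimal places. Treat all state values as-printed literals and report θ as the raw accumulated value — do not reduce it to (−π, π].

(0.1304, 3.2172, 1.2796, 16.4600)

x' = 1.0000 + 15.7000·cos(1.8514)·0.2 = 0.1304
y' = 0.2000 + 15.7000·sin(1.8514)·0.2 = 3.2172
θ' = 1.8514 + (15.7000/3.0)·tan(-0.5)·0.2 = 1.2796
v' = 15.7000 + 3.8000·0.2 = 16.4600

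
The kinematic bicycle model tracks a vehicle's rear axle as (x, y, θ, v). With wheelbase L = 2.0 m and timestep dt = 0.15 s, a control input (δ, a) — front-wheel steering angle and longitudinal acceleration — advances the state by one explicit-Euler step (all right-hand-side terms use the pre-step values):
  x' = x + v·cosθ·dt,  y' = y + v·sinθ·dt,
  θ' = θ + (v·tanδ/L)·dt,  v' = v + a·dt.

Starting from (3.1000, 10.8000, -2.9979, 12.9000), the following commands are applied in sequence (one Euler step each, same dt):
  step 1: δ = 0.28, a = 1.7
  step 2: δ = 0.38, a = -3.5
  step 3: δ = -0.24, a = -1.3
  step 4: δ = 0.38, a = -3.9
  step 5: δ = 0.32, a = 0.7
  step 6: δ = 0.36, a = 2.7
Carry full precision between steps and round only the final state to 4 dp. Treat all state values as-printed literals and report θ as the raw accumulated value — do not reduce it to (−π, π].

(-5.0570, 4.1511, -1.5529, 12.3600)

after step 1 (δ=0.28, a=1.7): (1.184942, 10.522911, -2.719691, 13.155000)
after step 2 (δ=0.38, a=-3.5): (-0.615277, 9.714873, -2.325621, 12.630000)
after step 3 (δ=-0.24, a=-1.3): (-1.913314, 8.334934, -2.557429, 12.435000)
after step 4 (δ=0.38, a=-3.9): (-3.469256, 7.306244, -2.184926, 11.850000)
after step 5 (δ=0.32, a=0.7): (-4.493536, 5.853538, -1.890404, 11.955000)
after step 6 (δ=0.36, a=2.7): (-5.056965, 4.151100, -1.552912, 12.360000)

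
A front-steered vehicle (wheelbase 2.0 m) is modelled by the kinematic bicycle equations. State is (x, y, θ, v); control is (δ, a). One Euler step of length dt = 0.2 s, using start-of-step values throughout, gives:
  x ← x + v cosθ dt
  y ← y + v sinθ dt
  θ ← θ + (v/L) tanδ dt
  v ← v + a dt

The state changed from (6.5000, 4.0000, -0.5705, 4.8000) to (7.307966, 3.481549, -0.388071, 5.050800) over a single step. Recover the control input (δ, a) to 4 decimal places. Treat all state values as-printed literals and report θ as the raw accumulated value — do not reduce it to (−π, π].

a = (v'−v)/dt = (0.250800)/0.2 = 1.2540
Δθ = θ'−θ = 0.182429;  (v·dt/L) = 4.8000·0.2/2.0 = 0.480000
tan δ = Δθ·L/(v·dt) = 0.380060  →  δ = 0.3632

δ = 0.3632, a = 1.2540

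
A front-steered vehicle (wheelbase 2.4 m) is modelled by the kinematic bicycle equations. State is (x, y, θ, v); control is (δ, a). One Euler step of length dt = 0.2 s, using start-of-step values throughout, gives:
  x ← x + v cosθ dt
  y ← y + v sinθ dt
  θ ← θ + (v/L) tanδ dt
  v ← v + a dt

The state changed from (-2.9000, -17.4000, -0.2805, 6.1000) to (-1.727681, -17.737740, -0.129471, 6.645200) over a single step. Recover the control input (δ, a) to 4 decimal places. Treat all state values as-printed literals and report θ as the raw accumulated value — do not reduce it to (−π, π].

δ = 0.2888, a = 2.7260

a = (v'−v)/dt = (0.545200)/0.2 = 2.7260
Δθ = θ'−θ = 0.151029;  (v·dt/L) = 6.1000·0.2/2.4 = 0.508333
tan δ = Δθ·L/(v·dt) = 0.297106  →  δ = 0.2888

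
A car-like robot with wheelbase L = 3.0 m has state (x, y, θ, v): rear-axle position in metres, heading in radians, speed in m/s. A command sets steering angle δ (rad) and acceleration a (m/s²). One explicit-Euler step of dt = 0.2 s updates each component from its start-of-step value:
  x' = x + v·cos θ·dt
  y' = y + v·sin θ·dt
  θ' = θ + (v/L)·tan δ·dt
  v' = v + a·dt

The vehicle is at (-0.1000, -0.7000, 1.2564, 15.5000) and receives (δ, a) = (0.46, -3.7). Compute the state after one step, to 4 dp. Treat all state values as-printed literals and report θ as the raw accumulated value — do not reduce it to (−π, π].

(0.8587, 2.2480, 1.7684, 14.7600)

x' = -0.1000 + 15.5000·cos(1.2564)·0.2 = 0.8587
y' = -0.7000 + 15.5000·sin(1.2564)·0.2 = 2.2480
θ' = 1.2564 + (15.5000/3.0)·tan(0.46)·0.2 = 1.7684
v' = 15.5000 − 3.7000·0.2 = 14.7600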